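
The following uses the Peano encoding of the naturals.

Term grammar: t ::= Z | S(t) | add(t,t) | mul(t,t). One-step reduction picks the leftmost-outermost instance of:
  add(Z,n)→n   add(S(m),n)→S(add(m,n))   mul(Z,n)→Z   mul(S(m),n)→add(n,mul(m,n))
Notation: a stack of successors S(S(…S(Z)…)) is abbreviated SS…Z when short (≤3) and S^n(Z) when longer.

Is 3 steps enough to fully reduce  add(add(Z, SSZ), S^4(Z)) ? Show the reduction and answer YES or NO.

Answer: NO — after 3 steps the term is S(S(add(Z, S^4(Z)))), not yet normal

Working:
  start: add(add(Z, SSZ), S^4(Z))
  →1  add(SSZ, S^4(Z))
  →2  S(add(SZ, S^4(Z)))
  →3  S(S(add(Z, S^4(Z))))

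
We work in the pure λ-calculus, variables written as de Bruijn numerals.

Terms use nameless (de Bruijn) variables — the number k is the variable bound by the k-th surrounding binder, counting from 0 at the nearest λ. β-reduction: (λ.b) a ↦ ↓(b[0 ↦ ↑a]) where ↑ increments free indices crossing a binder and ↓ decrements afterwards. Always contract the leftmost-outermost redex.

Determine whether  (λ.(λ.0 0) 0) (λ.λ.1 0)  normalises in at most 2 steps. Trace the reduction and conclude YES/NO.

Answer: NO — after 2 steps the term is (λ.λ.1 0) (λ.λ.1 0), not yet normal

Working:
  start: (λ.(λ.0 0) 0) (λ.λ.1 0)
  step 1: (λ.0 0) (λ.λ.1 0)
  step 2: (λ.λ.1 0) (λ.λ.1 0)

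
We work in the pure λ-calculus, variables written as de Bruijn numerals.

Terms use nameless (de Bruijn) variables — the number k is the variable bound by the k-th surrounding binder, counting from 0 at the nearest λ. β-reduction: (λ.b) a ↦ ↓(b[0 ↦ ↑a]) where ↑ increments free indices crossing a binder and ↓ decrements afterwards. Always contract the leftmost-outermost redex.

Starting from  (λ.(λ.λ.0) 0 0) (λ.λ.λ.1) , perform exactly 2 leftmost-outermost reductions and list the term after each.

Answer: after 2 steps: (λ.0) (λ.λ.λ.1)

Derivation:
  start: (λ.(λ.λ.0) 0 0) (λ.λ.λ.1)
  →1  (λ.λ.0) (λ.λ.λ.1) (λ.λ.λ.1)
  →2  (λ.0) (λ.λ.λ.1)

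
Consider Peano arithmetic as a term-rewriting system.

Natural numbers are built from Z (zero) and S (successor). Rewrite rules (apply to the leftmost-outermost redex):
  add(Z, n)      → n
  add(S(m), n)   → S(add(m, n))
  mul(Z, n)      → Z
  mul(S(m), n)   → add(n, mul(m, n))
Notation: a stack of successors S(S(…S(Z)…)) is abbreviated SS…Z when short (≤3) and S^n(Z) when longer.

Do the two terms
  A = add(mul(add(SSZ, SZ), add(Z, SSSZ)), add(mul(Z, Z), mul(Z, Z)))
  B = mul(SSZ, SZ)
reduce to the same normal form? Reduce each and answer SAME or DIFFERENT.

Answer: DIFFERENT — A ⇓ S^9(Z), B ⇓ SSZ

Reduction:
Term A:
  start: add(mul(add(SSZ, SZ), add(Z, SSSZ)), add(mul(Z, Z), mul(Z, Z)))
  step 1: add(mul(S(add(SZ, SZ)), add(Z, SSSZ)), add(mul(Z, Z), mul(Z, Z)))
  step 2: add(add(add(Z, SSSZ), mul(add(SZ, SZ), add(Z, SSSZ))), add(mul(Z, Z), mul(Z, Z)))
  step 3: add(add(SSSZ, mul(add(SZ, SZ), add(Z, SSSZ))), add(mul(Z, Z), mul(Z, Z)))
  step 4: add(S(add(SSZ, mul(add(SZ, SZ), add(Z, SSSZ)))), add(mul(Z, Z), mul(Z, Z)))
  step 5: S(add(add(SSZ, mul(add(SZ, SZ), add(Z, SSSZ))), add(mul(Z, Z), mul(Z, Z))))
  step 6: S(add(S(add(SZ, mul(add(SZ, SZ), add(Z, SSSZ)))), add(mul(Z, Z), mul(Z, Z))))
  step 7: S(S(add(add(SZ, mul(add(SZ, SZ), add(Z, SSSZ))), add(mul(Z, Z), mul(Z, Z)))))
  step 8: S(S(add(S(add(Z, mul(add(SZ, SZ), add(Z, SSSZ)))), add(mul(Z, Z), mul(Z, Z)))))
  step 9: S(S(S(add(add(Z, mul(add(SZ, SZ), add(Z, SSSZ))), add(mul(Z, Z), mul(Z, Z))))))
  step 10: S(S(S(add(mul(add(SZ, SZ), add(Z, SSSZ)), add(mul(Z, Z), mul(Z, Z))))))
  step 11: S(S(S(add(mul(S(add(Z, SZ)), add(Z, SSSZ)), add(mul(Z, Z), mul(Z, Z))))))
  step 12: S(S(S(add(add(add(Z, SSSZ), mul(add(Z, SZ), add(Z, SSSZ))), add(mul(Z, Z), mul(Z, Z))))))
  step 13: S(S(S(add(add(SSSZ, mul(add(Z, SZ), add(Z, SSSZ))), add(mul(Z, Z), mul(Z, Z))))))
  step 14: S(S(S(add(S(add(SSZ, mul(add(Z, SZ), add(Z, SSSZ)))), add(mul(Z, Z), mul(Z, Z))))))
  step 15: S(S(S(S(add(add(SSZ, mul(add(Z, SZ), add(Z, SSSZ))), add(mul(Z, Z), mul(Z, Z)))))))
  step 16: S(S(S(S(add(S(add(SZ, mul(add(Z, SZ), add(Z, SSSZ)))), add(mul(Z, Z), mul(Z, Z)))))))
  step 17: S(S(S(S(S(add(add(SZ, mul(add(Z, SZ), add(Z, SSSZ))), add(mul(Z, Z), mul(Z, Z))))))))
  step 18: S(S(S(S(S(add(S(add(Z, mul(add(Z, SZ), add(Z, SSSZ)))), add(mul(Z, Z), mul(Z, Z))))))))
  step 19: S(S(S(S(S(S(add(add(Z, mul(add(Z, SZ), add(Z, SSSZ))), add(mul(Z, Z), mul(Z, Z)))))))))
  step 20: S(S(S(S(S(S(add(mul(add(Z, SZ), add(Z, SSSZ)), add(mul(Z, Z), mul(Z, Z)))))))))
  step 21: S(S(S(S(S(S(add(mul(SZ, add(Z, SSSZ)), add(mul(Z, Z), mul(Z, Z)))))))))
  step 22: S(S(S(S(S(S(add(add(add(Z, SSSZ), mul(Z, add(Z, SSSZ))), add(mul(Z, Z), mul(Z, Z)))))))))
  step 23: S(S(S(S(S(S(add(add(SSSZ, mul(Z, add(Z, SSSZ))), add(mul(Z, Z), mul(Z, Z)))))))))
  step 24: S(S(S(S(S(S(add(S(add(SSZ, mul(Z, add(Z, SSSZ)))), add(mul(Z, Z), mul(Z, Z)))))))))
  step 25: S(S(S(S(S(S(S(add(add(SSZ, mul(Z, add(Z, SSSZ))), add(mul(Z, Z), mul(Z, Z))))))))))
  step 26: S(S(S(S(S(S(S(add(S(add(SZ, mul(Z, add(Z, SSSZ)))), add(mul(Z, Z), mul(Z, Z))))))))))
  step 27: S(S(S(S(S(S(S(S(add(add(SZ, mul(Z, add(Z, SSSZ))), add(mul(Z, Z), mul(Z, Z)))))))))))
  step 28: S(S(S(S(S(S(S(S(add(S(add(Z, mul(Z, add(Z, SSSZ)))), add(mul(Z, Z), mul(Z, Z)))))))))))
  step 29: S(S(S(S(S(S(S(S(S(add(add(Z, mul(Z, add(Z, SSSZ))), add(mul(Z, Z), mul(Z, Z))))))))))))
  step 30: S(S(S(S(S(S(S(S(S(add(mul(Z, add(Z, SSSZ)), add(mul(Z, Z), mul(Z, Z))))))))))))
  step 31: S(S(S(S(S(S(S(S(S(add(Z, add(mul(Z, Z), mul(Z, Z))))))))))))
  step 32: S(S(S(S(S(S(S(S(S(add(mul(Z, Z), mul(Z, Z)))))))))))
  step 33: S(S(S(S(S(S(S(S(S(add(Z, mul(Z, Z)))))))))))
  step 34: S(S(S(S(S(S(S(S(S(mul(Z, Z))))))))))
  step 35: S^9(Z)

Term B:
  start: mul(SSZ, SZ)
  step 1: add(SZ, mul(SZ, SZ))
  step 2: S(add(Z, mul(SZ, SZ)))
  step 3: S(mul(SZ, SZ))
  step 4: S(add(SZ, mul(Z, SZ)))
  step 5: S(S(add(Z, mul(Z, SZ))))
  step 6: S(S(mul(Z, SZ)))
  step 7: SSZ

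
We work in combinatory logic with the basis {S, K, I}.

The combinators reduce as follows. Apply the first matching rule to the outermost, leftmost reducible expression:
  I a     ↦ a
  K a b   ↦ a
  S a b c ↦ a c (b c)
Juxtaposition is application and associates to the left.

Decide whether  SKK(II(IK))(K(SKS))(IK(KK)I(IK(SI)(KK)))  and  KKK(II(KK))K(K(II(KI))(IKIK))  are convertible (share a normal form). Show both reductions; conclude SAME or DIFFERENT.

Term A:
  start: SKK(II(IK))(K(SKS))(IK(KK)I(IK(SI)(KK)))
  [1] K(II(IK))(K(II(IK)))(K(SKS))(IK(KK)I(IK(SI)(KK)))
  [2] II(IK)(K(SKS))(IK(KK)I(IK(SI)(KK)))
  [3] I(IK)(K(SKS))(IK(KK)I(IK(SI)(KK)))
  [4] IK(K(SKS))(IK(KK)I(IK(SI)(KK)))
  [5] K(K(SKS))(IK(KK)I(IK(SI)(KK)))
  [6] K(SKS)

Term B:
  start: KKK(II(KK))K(K(II(KI))(IKIK))
  [1] K(II(KK))K(K(II(KI))(IKIK))
  [2] II(KK)(K(II(KI))(IKIK))
  [3] I(KK)(K(II(KI))(IKIK))
  [4] KK(K(II(KI))(IKIK))
  [5] K

Answer: DIFFERENT — A ⇓ K(SKS), B ⇓ K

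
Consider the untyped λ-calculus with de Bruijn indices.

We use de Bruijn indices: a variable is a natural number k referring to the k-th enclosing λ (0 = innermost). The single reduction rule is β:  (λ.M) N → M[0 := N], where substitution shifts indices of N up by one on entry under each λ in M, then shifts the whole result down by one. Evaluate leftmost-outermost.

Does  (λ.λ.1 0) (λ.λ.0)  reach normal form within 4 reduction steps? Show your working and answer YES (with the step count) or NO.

Answer: YES — reaches normal form λ.λ.0 in 2 ≤ 4 steps

Reduction:
  start: (λ.λ.1 0) (λ.λ.0)
  →1  λ.(λ.λ.0) 0
  →2  λ.λ.0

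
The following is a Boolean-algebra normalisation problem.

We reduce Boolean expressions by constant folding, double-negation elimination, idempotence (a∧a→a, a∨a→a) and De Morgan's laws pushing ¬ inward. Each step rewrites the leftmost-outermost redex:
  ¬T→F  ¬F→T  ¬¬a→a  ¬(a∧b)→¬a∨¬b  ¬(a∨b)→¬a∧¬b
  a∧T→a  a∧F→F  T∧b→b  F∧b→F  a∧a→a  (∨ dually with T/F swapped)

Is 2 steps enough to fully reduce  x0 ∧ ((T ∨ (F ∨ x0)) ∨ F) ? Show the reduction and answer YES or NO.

  start: x0 ∧ ((T ∨ (F ∨ x0)) ∨ F)
  →1  x0 ∧ (T ∨ (F ∨ x0))
  →2  x0 ∧ T

Answer: NO — after 2 steps the term is x0 ∧ T, not yet normal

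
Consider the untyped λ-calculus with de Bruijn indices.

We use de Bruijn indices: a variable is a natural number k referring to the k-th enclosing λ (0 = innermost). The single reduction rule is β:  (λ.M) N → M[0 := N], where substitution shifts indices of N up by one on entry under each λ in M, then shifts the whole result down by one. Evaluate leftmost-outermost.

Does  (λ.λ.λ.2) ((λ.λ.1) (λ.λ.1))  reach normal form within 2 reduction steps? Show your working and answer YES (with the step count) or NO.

  start: (λ.λ.λ.2) ((λ.λ.1) (λ.λ.1))
  [1] λ.λ.(λ.λ.1) (λ.λ.1)
  [2] λ.λ.λ.λ.λ.1

Answer: YES — reaches normal form λ.λ.λ.λ.λ.1 in 2 ≤ 2 steps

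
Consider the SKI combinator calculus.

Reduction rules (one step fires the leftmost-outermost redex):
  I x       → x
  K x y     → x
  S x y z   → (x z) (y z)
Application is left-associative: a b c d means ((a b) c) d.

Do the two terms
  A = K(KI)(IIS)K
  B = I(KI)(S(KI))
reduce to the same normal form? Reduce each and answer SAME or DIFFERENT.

Answer: SAME — A ⇓ I, B ⇓ I

Working:
Term A:
  start: K(KI)(IIS)K
  [1] KIK
  [2] I

Term B:
  start: I(KI)(S(KI))
  [1] KI(S(KI))
  [2] I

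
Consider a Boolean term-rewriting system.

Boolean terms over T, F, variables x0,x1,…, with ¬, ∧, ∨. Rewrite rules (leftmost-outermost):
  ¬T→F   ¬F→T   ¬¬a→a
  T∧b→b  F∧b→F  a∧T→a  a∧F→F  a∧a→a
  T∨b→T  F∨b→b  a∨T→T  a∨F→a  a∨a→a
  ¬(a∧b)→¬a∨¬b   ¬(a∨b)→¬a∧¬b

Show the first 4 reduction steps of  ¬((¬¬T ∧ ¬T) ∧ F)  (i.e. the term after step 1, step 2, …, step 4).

  start: ¬((¬¬T ∧ ¬T) ∧ F)
  [1] ¬(¬¬T ∧ ¬T) ∨ ¬F
  [2] (¬¬¬T ∨ ¬¬T) ∨ ¬F
  [3] (¬T ∨ ¬¬T) ∨ ¬F
  [4] (F ∨ ¬¬T) ∨ ¬F

Answer: after 4 steps: (F ∨ ¬¬T) ∨ ¬F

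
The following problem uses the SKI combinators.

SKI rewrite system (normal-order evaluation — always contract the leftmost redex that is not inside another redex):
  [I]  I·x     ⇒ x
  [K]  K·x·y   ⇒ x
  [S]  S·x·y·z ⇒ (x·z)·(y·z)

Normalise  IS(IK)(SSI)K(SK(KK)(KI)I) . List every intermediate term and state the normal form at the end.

  start: IS(IK)(SSI)K(SK(KK)(KI)I)
  step 1: S(IK)(SSI)K(SK(KK)(KI)I)
  step 2: IKK(SSIK)(SK(KK)(KI)I)
  step 3: KK(SSIK)(SK(KK)(KI)I)
  step 4: K(SK(KK)(KI)I)
  step 5: K(K(KI)(KK(KI))I)
  step 6: K(KII)
  step 7: KI

Answer: normal form = KI  (in 7 steps)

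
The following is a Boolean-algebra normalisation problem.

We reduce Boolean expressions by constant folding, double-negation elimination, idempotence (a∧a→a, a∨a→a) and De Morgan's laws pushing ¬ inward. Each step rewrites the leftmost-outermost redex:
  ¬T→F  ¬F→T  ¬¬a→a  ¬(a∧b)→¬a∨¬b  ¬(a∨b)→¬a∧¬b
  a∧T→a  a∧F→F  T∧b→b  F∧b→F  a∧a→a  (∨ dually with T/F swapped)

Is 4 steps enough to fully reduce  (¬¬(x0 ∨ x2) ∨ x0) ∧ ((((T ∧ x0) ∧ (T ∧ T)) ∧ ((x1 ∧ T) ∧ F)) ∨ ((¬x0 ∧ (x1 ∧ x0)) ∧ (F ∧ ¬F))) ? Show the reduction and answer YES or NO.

  start: (¬¬(x0 ∨ x2) ∨ x0) ∧ ((((T ∧ x0) ∧ (T ∧ T)) ∧ ((x1 ∧ T) ∧ F)) ∨ ((¬x0 ∧ (x1 ∧ x0)) ∧ (F ∧ ¬F)))
  →1  ((x0 ∨ x2) ∨ x0) ∧ ((((T ∧ x0) ∧ (T ∧ T)) ∧ ((x1 ∧ T) ∧ F)) ∨ ((¬x0 ∧ (x1 ∧ x0)) ∧ (F ∧ ¬F)))
  →2  ((x0 ∨ x2) ∨ x0) ∧ (((x0 ∧ (T ∧ T)) ∧ ((x1 ∧ T) ∧ F)) ∨ ((¬x0 ∧ (x1 ∧ x0)) ∧ (F ∧ ¬F)))
  →3  ((x0 ∨ x2) ∨ x0) ∧ (((x0 ∧ T) ∧ ((x1 ∧ T) ∧ F)) ∨ ((¬x0 ∧ (x1 ∧ x0)) ∧ (F ∧ ¬F)))
  →4  ((x0 ∨ x2) ∨ x0) ∧ ((x0 ∧ ((x1 ∧ T) ∧ F)) ∨ ((¬x0 ∧ (x1 ∧ x0)) ∧ (F ∧ ¬F)))

Answer: NO — after 4 steps the term is ((x0 ∨ x2) ∨ x0) ∧ ((x0 ∧ ((x1 ∧ T) ∧ F)) ∨ ((¬x0 ∧ (x1 ∧ x0)) ∧ (F ∧ ¬F))), not yet normal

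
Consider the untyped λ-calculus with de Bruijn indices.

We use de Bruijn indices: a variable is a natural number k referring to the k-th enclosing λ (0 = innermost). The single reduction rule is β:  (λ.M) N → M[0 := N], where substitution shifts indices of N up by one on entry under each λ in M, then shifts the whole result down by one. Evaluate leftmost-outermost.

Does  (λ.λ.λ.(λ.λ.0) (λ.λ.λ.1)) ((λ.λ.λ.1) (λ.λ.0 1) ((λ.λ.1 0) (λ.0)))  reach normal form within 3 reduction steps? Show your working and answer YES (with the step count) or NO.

Answer: YES — reaches normal form λ.λ.λ.0 in 2 ≤ 3 steps

Derivation:
  start: (λ.λ.λ.(λ.λ.0) (λ.λ.λ.1)) ((λ.λ.λ.1) (λ.λ.0 1) ((λ.λ.1 0) (λ.0)))
  [1] λ.λ.(λ.λ.0) (λ.λ.λ.1)
  [2] λ.λ.λ.0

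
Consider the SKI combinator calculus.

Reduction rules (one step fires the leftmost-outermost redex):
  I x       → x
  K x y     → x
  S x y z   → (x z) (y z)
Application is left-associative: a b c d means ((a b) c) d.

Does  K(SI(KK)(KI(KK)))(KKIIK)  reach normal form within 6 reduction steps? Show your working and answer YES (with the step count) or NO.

  start: K(SI(KK)(KI(KK)))(KKIIK)
  step 1: SI(KK)(KI(KK))
  step 2: I(KI(KK))(KK(KI(KK)))
  step 3: KI(KK)(KK(KI(KK)))
  step 4: I(KK(KI(KK)))
  step 5: KK(KI(KK))
  step 6: K

Answer: YES — reaches normal form K in 6 ≤ 6 steps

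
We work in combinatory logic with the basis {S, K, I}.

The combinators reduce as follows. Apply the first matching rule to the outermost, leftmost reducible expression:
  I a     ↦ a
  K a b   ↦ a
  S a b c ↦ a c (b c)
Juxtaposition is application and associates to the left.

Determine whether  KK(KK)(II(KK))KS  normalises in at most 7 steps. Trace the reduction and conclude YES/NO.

Answer: YES — reaches normal form K in 5 ≤ 7 steps

Working:
  start: KK(KK)(II(KK))KS
  step 1: K(II(KK))KS
  step 2: II(KK)S
  step 3: I(KK)S
  step 4: KKS
  step 5: K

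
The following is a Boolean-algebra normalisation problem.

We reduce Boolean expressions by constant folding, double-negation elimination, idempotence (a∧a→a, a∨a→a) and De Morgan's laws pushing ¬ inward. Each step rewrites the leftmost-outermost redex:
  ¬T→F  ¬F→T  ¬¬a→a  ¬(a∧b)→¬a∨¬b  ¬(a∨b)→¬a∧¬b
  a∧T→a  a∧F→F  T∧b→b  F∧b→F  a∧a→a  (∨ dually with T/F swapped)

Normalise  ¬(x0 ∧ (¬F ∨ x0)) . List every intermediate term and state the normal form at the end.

Answer: normal form = ¬x0  (in 5 steps)

Reduction:
  start: ¬(x0 ∧ (¬F ∨ x0))
  →1  ¬x0 ∨ ¬(¬F ∨ x0)
  →2  ¬x0 ∨ (¬¬F ∧ ¬x0)
  →3  ¬x0 ∨ (F ∧ ¬x0)
  →4  ¬x0 ∨ F
  →5  ¬x0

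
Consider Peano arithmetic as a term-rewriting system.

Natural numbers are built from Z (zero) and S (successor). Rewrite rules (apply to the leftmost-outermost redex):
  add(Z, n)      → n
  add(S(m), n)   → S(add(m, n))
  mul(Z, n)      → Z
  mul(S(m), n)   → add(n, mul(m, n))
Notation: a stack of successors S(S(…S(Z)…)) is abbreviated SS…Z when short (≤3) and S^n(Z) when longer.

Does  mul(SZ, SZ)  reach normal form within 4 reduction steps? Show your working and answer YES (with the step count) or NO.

  start: mul(SZ, SZ)
  →1  add(SZ, mul(Z, SZ))
  →2  S(add(Z, mul(Z, SZ)))
  →3  S(mul(Z, SZ))
  →4  SZ

Answer: YES — reaches normal form SZ in 4 ≤ 4 steps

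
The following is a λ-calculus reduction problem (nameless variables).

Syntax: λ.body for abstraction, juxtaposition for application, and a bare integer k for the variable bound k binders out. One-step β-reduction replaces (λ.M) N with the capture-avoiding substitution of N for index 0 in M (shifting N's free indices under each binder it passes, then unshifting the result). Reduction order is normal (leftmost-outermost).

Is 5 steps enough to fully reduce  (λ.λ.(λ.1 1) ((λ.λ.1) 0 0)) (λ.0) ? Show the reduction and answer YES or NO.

Answer: YES — reaches normal form λ.0 0 in 2 ≤ 5 steps

Derivation:
  start: (λ.λ.(λ.1 1) ((λ.λ.1) 0 0)) (λ.0)
  →1  λ.(λ.1 1) ((λ.λ.1) 0 0)
  →2  λ.0 0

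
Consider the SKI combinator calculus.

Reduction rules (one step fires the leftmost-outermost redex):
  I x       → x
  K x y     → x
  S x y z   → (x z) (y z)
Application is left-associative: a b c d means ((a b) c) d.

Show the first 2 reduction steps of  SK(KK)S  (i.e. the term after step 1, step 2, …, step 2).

  start: SK(KK)S
  step 1: KS(KKS)
  step 2: S

Answer: after 2 steps: S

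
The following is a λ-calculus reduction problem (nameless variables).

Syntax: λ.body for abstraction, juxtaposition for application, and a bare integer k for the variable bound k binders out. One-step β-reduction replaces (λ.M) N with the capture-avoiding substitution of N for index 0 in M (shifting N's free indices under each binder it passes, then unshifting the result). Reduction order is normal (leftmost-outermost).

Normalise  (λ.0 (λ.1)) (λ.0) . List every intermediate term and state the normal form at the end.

  start: (λ.0 (λ.1)) (λ.0)
  [1] (λ.0) (λ.λ.0)
  [2] λ.λ.0

Answer: normal form = λ.λ.0  (in 2 steps)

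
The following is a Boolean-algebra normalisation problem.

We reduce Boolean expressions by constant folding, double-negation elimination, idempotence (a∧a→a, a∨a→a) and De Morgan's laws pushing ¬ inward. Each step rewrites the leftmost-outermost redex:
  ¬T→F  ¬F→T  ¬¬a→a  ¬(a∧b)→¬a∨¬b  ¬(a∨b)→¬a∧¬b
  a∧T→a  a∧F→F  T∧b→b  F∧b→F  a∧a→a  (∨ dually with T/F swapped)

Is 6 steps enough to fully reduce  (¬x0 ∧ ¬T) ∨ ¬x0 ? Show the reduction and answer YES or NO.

Answer: YES — reaches normal form ¬x0 in 3 ≤ 6 steps

Derivation:
  start: (¬x0 ∧ ¬T) ∨ ¬x0
  →1  (¬x0 ∧ F) ∨ ¬x0
  →2  F ∨ ¬x0
  →3  ¬x0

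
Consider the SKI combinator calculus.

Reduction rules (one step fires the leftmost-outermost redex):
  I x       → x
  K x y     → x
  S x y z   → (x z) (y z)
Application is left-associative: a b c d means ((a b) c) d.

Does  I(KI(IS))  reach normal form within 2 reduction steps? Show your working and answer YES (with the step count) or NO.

  start: I(KI(IS))
  [1] KI(IS)
  [2] I

Answer: YES — reaches normal form I in 2 ≤ 2 steps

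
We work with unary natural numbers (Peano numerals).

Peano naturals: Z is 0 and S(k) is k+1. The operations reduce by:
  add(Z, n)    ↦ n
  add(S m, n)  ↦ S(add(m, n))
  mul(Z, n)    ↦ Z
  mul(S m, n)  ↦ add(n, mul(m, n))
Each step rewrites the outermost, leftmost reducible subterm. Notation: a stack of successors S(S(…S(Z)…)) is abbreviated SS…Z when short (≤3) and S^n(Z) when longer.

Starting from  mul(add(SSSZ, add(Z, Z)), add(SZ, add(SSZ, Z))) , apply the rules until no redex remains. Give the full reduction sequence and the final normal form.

Answer: normal form = S^9(Z)  (in 36 steps)

Derivation:
  start: mul(add(SSSZ, add(Z, Z)), add(SZ, add(SSZ, Z)))
  step 1: mul(S(add(SSZ, add(Z, Z))), add(SZ, add(SSZ, Z)))
  step 2: add(add(SZ, add(SSZ, Z)), mul(add(SSZ, add(Z, Z)), add(SZ, add(SSZ, Z))))
  step 3: add(S(add(Z, add(SSZ, Z))), mul(add(SSZ, add(Z, Z)), add(SZ, add(SSZ, Z))))
  step 4: S(add(add(Z, add(SSZ, Z)), mul(add(SSZ, add(Z, Z)), add(SZ, add(SSZ, Z)))))
  step 5: S(add(add(SSZ, Z), mul(add(SSZ, add(Z, Z)), add(SZ, add(SSZ, Z)))))
  step 6: S(add(S(add(SZ, Z)), mul(add(SSZ, add(Z, Z)), add(SZ, add(SSZ, Z)))))
  step 7: S(S(add(add(SZ, Z), mul(add(SSZ, add(Z, Z)), add(SZ, add(SSZ, Z))))))
  step 8: S(S(add(S(add(Z, Z)), mul(add(SSZ, add(Z, Z)), add(SZ, add(SSZ, Z))))))
  step 9: S(S(S(add(add(Z, Z), mul(add(SSZ, add(Z, Z)), add(SZ, add(SSZ, Z)))))))
  step 10: S(S(S(add(Z, mul(add(SSZ, add(Z, Z)), add(SZ, add(SSZ, Z)))))))
  step 11: S(S(S(mul(add(SSZ, add(Z, Z)), add(SZ, add(SSZ, Z))))))
  step 12: S(S(S(mul(S(add(SZ, add(Z, Z))), add(SZ, add(SSZ, Z))))))
  step 13: S(S(S(add(add(SZ, add(SSZ, Z)), mul(add(SZ, add(Z, Z)), add(SZ, add(SSZ, Z)))))))
  step 14: S(S(S(add(S(add(Z, add(SSZ, Z))), mul(add(SZ, add(Z, Z)), add(SZ, add(SSZ, Z)))))))
  step 15: S(S(S(S(add(add(Z, add(SSZ, Z)), mul(add(SZ, add(Z, Z)), add(SZ, add(SSZ, Z))))))))
  step 16: S(S(S(S(add(add(SSZ, Z), mul(add(SZ, add(Z, Z)), add(SZ, add(SSZ, Z))))))))
  step 17: S(S(S(S(add(S(add(SZ, Z)), mul(add(SZ, add(Z, Z)), add(SZ, add(SSZ, Z))))))))
  step 18: S(S(S(S(S(add(add(SZ, Z), mul(add(SZ, add(Z, Z)), add(SZ, add(SSZ, Z)))))))))
  step 19: S(S(S(S(S(add(S(add(Z, Z)), mul(add(SZ, add(Z, Z)), add(SZ, add(SSZ, Z)))))))))
  step 20: S(S(S(S(S(S(add(add(Z, Z), mul(add(SZ, add(Z, Z)), add(SZ, add(SSZ, Z))))))))))
  step 21: S(S(S(S(S(S(add(Z, mul(add(SZ, add(Z, Z)), add(SZ, add(SSZ, Z))))))))))
  step 22: S(S(S(S(S(S(mul(add(SZ, add(Z, Z)), add(SZ, add(SSZ, Z)))))))))
  step 23: S(S(S(S(S(S(mul(S(add(Z, add(Z, Z))), add(SZ, add(SSZ, Z)))))))))
  step 24: S(S(S(S(S(S(add(add(SZ, add(SSZ, Z)), mul(add(Z, add(Z, Z)), add(SZ, add(SSZ, Z))))))))))
  step 25: S(S(S(S(S(S(add(S(add(Z, add(SSZ, Z))), mul(add(Z, add(Z, Z)), add(SZ, add(SSZ, Z))))))))))
  step 26: S(S(S(S(S(S(S(add(add(Z, add(SSZ, Z)), mul(add(Z, add(Z, Z)), add(SZ, add(SSZ, Z)))))))))))
  step 27: S(S(S(S(S(S(S(add(add(SSZ, Z), mul(add(Z, add(Z, Z)), add(SZ, add(SSZ, Z)))))))))))
  step 28: S(S(S(S(S(S(S(add(S(add(SZ, Z)), mul(add(Z, add(Z, Z)), add(SZ, add(SSZ, Z)))))))))))
  step 29: S(S(S(S(S(S(S(S(add(add(SZ, Z), mul(add(Z, add(Z, Z)), add(SZ, add(SSZ, Z))))))))))))
  step 30: S(S(S(S(S(S(S(S(add(S(add(Z, Z)), mul(add(Z, add(Z, Z)), add(SZ, add(SSZ, Z))))))))))))
  step 31: S(S(S(S(S(S(S(S(S(add(add(Z, Z), mul(add(Z, add(Z, Z)), add(SZ, add(SSZ, Z)))))))))))))
  step 32: S(S(S(S(S(S(S(S(S(add(Z, mul(add(Z, add(Z, Z)), add(SZ, add(SSZ, Z)))))))))))))
  step 33: S(S(S(S(S(S(S(S(S(mul(add(Z, add(Z, Z)), add(SZ, add(SSZ, Z))))))))))))
  step 34: S(S(S(S(S(S(S(S(S(mul(add(Z, Z), add(SZ, add(SSZ, Z))))))))))))
  step 35: S(S(S(S(S(S(S(S(S(mul(Z, add(SZ, add(SSZ, Z))))))))))))
  step 36: S^9(Z)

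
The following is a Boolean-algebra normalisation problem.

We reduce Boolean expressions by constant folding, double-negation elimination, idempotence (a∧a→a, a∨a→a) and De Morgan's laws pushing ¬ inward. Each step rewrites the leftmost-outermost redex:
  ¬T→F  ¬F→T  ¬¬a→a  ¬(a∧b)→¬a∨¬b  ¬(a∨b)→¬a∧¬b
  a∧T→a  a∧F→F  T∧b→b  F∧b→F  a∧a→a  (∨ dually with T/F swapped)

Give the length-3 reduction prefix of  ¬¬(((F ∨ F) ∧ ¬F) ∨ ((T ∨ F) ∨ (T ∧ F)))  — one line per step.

Answer: after 3 steps: F ∨ ((T ∨ F) ∨ (T ∧ F))

Reduction:
  start: ¬¬(((F ∨ F) ∧ ¬F) ∨ ((T ∨ F) ∨ (T ∧ F)))
  [1] ((F ∨ F) ∧ ¬F) ∨ ((T ∨ F) ∨ (T ∧ F))
  [2] (F ∧ ¬F) ∨ ((T ∨ F) ∨ (T ∧ F))
  [3] F ∨ ((T ∨ F) ∨ (T ∧ F))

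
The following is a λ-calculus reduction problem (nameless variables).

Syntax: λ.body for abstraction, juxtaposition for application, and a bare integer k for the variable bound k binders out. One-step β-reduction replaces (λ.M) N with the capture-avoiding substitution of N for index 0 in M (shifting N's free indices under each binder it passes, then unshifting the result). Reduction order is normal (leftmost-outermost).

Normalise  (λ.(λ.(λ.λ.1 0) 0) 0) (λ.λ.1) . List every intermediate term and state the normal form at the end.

Answer: normal form = λ.λ.1  (in 4 steps)

Reduction:
  start: (λ.(λ.(λ.λ.1 0) 0) 0) (λ.λ.1)
  step 1: (λ.(λ.λ.1 0) 0) (λ.λ.1)
  step 2: (λ.λ.1 0) (λ.λ.1)
  step 3: λ.(λ.λ.1) 0
  step 4: λ.λ.1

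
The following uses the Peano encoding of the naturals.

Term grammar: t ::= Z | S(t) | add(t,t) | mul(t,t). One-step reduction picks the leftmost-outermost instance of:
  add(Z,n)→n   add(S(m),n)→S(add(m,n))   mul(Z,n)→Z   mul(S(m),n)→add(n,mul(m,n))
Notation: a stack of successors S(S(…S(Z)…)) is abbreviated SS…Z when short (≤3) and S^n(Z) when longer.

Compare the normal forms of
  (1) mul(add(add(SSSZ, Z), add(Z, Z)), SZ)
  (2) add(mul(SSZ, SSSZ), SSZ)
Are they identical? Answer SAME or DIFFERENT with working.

Term A:
  start: mul(add(add(SSSZ, Z), add(Z, Z)), SZ)
  →1  mul(add(S(add(SSZ, Z)), add(Z, Z)), SZ)
  →2  mul(S(add(add(SSZ, Z), add(Z, Z))), SZ)
  →3  add(SZ, mul(add(add(SSZ, Z), add(Z, Z)), SZ))
  →4  S(add(Z, mul(add(add(SSZ, Z), add(Z, Z)), SZ)))
  →5  S(mul(add(add(SSZ, Z), add(Z, Z)), SZ))
  →6  S(mul(add(S(add(SZ, Z)), add(Z, Z)), SZ))
  →7  S(mul(S(add(add(SZ, Z), add(Z, Z))), SZ))
  →8  S(add(SZ, mul(add(add(SZ, Z), add(Z, Z)), SZ)))
  →9  S(S(add(Z, mul(add(add(SZ, Z), add(Z, Z)), SZ))))
  →10  S(S(mul(add(add(SZ, Z), add(Z, Z)), SZ)))
  →11  S(S(mul(add(S(add(Z, Z)), add(Z, Z)), SZ)))
  →12  S(S(mul(S(add(add(Z, Z), add(Z, Z))), SZ)))
  →13  S(S(add(SZ, mul(add(add(Z, Z), add(Z, Z)), SZ))))
  →14  S(S(S(add(Z, mul(add(add(Z, Z), add(Z, Z)), SZ)))))
  →15  S(S(S(mul(add(add(Z, Z), add(Z, Z)), SZ))))
  →16  S(S(S(mul(add(Z, add(Z, Z)), SZ))))
  →17  S(S(S(mul(add(Z, Z), SZ))))
  →18  S(S(S(mul(Z, SZ))))
  →19  SSSZ

Term B:
  start: add(mul(SSZ, SSSZ), SSZ)
  →1  add(add(SSSZ, mul(SZ, SSSZ)), SSZ)
  →2  add(S(add(SSZ, mul(SZ, SSSZ))), SSZ)
  →3  S(add(add(SSZ, mul(SZ, SSSZ)), SSZ))
  →4  S(add(S(add(SZ, mul(SZ, SSSZ))), SSZ))
  →5  S(S(add(add(SZ, mul(SZ, SSSZ)), SSZ)))
  →6  S(S(add(S(add(Z, mul(SZ, SSSZ))), SSZ)))
  →7  S(S(S(add(add(Z, mul(SZ, SSSZ)), SSZ))))
  →8  S(S(S(add(mul(SZ, SSSZ), SSZ))))
  →9  S(S(S(add(add(SSSZ, mul(Z, SSSZ)), SSZ))))
  →10  S(S(S(add(S(add(SSZ, mul(Z, SSSZ))), SSZ))))
  →11  S(S(S(S(add(add(SSZ, mul(Z, SSSZ)), SSZ)))))
  →12  S(S(S(S(add(S(add(SZ, mul(Z, SSSZ))), SSZ)))))
  →13  S(S(S(S(S(add(add(SZ, mul(Z, SSSZ)), SSZ))))))
  →14  S(S(S(S(S(add(S(add(Z, mul(Z, SSSZ))), SSZ))))))
  →15  S(S(S(S(S(S(add(add(Z, mul(Z, SSSZ)), SSZ)))))))
  →16  S(S(S(S(S(S(add(mul(Z, SSSZ), SSZ)))))))
  →17  S(S(S(S(S(S(add(Z, SSZ)))))))
  →18  S^8(Z)

Answer: DIFFERENT — A ⇓ SSSZ, B ⇓ S^8(Z)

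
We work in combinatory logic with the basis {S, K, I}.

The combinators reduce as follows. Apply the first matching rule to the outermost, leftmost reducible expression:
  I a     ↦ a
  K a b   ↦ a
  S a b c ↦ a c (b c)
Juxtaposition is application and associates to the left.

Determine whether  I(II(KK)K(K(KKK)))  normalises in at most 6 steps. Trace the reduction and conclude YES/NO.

  start: I(II(KK)K(K(KKK)))
  →1  II(KK)K(K(KKK))
  →2  I(KK)K(K(KKK))
  →3  KKK(K(KKK))
  →4  K(K(KKK))
  →5  K(KK)

Answer: YES — reaches normal form K(KK) in 5 ≤ 6 steps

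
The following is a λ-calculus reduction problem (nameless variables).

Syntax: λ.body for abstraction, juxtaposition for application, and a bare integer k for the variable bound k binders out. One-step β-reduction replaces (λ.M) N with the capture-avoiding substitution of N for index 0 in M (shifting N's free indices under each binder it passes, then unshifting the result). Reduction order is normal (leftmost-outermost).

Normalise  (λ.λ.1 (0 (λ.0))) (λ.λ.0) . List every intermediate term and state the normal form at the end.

Answer: normal form = λ.λ.0  (in 2 steps)

Reduction:
  start: (λ.λ.1 (0 (λ.0))) (λ.λ.0)
  →1  λ.(λ.λ.0) (0 (λ.0))
  →2  λ.λ.0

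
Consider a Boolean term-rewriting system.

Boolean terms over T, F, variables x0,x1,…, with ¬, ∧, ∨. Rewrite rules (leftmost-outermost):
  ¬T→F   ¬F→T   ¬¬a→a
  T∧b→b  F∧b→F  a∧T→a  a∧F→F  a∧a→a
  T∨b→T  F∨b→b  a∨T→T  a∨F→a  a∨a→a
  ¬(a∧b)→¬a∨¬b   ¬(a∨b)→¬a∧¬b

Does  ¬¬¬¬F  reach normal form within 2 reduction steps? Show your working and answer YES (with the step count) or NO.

Answer: YES — reaches normal form F in 2 ≤ 2 steps

Reduction:
  start: ¬¬¬¬F
  step 1: ¬¬F
  step 2: F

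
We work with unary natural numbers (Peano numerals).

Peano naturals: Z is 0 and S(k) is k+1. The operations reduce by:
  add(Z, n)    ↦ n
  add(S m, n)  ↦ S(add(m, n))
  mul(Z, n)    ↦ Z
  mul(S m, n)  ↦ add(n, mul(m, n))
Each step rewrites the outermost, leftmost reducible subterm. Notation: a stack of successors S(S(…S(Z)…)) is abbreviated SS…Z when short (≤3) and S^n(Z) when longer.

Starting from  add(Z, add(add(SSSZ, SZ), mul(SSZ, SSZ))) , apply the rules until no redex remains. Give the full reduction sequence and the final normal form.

  start: add(Z, add(add(SSSZ, SZ), mul(SSZ, SSZ)))
  [1] add(add(SSSZ, SZ), mul(SSZ, SSZ))
  [2] add(S(add(SSZ, SZ)), mul(SSZ, SSZ))
  [3] S(add(add(SSZ, SZ), mul(SSZ, SSZ)))
  [4] S(add(S(add(SZ, SZ)), mul(SSZ, SSZ)))
  [5] S(S(add(add(SZ, SZ), mul(SSZ, SSZ))))
  [6] S(S(add(S(add(Z, SZ)), mul(SSZ, SSZ))))
  [7] S(S(S(add(add(Z, SZ), mul(SSZ, SSZ)))))
  [8] S(S(S(add(SZ, mul(SSZ, SSZ)))))
  [9] S(S(S(S(add(Z, mul(SSZ, SSZ))))))
  [10] S(S(S(S(mul(SSZ, SSZ)))))
  [11] S(S(S(S(add(SSZ, mul(SZ, SSZ))))))
  [12] S(S(S(S(S(add(SZ, mul(SZ, SSZ)))))))
  [13] S(S(S(S(S(S(add(Z, mul(SZ, SSZ))))))))
  [14] S(S(S(S(S(S(mul(SZ, SSZ)))))))
  [15] S(S(S(S(S(S(add(SSZ, mul(Z, SSZ))))))))
  [16] S(S(S(S(S(S(S(add(SZ, mul(Z, SSZ)))))))))
  [17] S(S(S(S(S(S(S(S(add(Z, mul(Z, SSZ))))))))))
  [18] S(S(S(S(S(S(S(S(mul(Z, SSZ)))))))))
  [19] S^8(Z)

Answer: normal form = S^8(Z)  (in 19 steps)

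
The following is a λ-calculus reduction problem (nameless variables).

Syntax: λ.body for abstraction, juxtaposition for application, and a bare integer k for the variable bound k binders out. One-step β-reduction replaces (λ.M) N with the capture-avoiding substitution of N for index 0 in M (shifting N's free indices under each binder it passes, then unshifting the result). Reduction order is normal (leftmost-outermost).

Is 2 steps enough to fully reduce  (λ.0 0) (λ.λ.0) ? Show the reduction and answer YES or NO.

  start: (λ.0 0) (λ.λ.0)
  step 1: (λ.λ.0) (λ.λ.0)
  step 2: λ.0

Answer: YES — reaches normal form λ.0 in 2 ≤ 2 steps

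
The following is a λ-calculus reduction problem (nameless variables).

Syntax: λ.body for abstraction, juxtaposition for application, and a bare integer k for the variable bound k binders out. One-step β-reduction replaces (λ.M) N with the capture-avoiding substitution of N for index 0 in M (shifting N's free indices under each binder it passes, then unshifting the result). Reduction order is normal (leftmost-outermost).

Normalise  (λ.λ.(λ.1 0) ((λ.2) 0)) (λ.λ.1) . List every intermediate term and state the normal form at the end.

Answer: normal form = λ.0 (λ.λ.1)  (in 3 steps)

Derivation:
  start: (λ.λ.(λ.1 0) ((λ.2) 0)) (λ.λ.1)
  [1] λ.(λ.1 0) ((λ.λ.λ.1) 0)
  [2] λ.0 ((λ.λ.λ.1) 0)
  [3] λ.0 (λ.λ.1)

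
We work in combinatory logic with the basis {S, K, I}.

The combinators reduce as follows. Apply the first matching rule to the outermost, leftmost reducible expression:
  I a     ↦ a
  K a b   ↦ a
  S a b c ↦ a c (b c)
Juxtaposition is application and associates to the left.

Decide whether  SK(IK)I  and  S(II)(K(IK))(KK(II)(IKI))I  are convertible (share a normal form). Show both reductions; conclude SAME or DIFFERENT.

Term A:
  start: SK(IK)I
  [1] KI(IKI)
  [2] I

Term B:
  start: S(II)(K(IK))(KK(II)(IKI))I
  [1] II(KK(II)(IKI))(K(IK)(KK(II)(IKI)))I
  [2] I(KK(II)(IKI))(K(IK)(KK(II)(IKI)))I
  [3] KK(II)(IKI)(K(IK)(KK(II)(IKI)))I
  [4] K(IKI)(K(IK)(KK(II)(IKI)))I
  [5] IKII
  [6] KII
  [7] I

Answer: SAME — A ⇓ I, B ⇓ I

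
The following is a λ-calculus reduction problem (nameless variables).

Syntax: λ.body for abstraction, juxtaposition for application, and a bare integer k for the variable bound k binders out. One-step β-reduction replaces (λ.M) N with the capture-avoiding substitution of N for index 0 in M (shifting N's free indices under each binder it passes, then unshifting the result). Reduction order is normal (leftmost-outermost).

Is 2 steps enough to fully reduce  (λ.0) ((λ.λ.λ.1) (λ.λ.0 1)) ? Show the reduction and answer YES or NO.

  start: (λ.0) ((λ.λ.λ.1) (λ.λ.0 1))
  step 1: (λ.λ.λ.1) (λ.λ.0 1)
  step 2: λ.λ.1

Answer: YES — reaches normal form λ.λ.1 in 2 ≤ 2 steps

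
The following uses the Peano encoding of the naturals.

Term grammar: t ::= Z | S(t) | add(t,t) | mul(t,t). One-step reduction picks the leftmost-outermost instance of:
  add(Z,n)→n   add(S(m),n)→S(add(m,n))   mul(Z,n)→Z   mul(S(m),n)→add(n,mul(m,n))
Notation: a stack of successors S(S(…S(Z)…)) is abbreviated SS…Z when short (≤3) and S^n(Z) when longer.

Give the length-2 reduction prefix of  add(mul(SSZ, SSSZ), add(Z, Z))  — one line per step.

  start: add(mul(SSZ, SSSZ), add(Z, Z))
  [1] add(add(SSSZ, mul(SZ, SSSZ)), add(Z, Z))
  [2] add(S(add(SSZ, mul(SZ, SSSZ))), add(Z, Z))

Answer: after 2 steps: add(S(add(SSZ, mul(SZ, SSSZ))), add(Z, Z))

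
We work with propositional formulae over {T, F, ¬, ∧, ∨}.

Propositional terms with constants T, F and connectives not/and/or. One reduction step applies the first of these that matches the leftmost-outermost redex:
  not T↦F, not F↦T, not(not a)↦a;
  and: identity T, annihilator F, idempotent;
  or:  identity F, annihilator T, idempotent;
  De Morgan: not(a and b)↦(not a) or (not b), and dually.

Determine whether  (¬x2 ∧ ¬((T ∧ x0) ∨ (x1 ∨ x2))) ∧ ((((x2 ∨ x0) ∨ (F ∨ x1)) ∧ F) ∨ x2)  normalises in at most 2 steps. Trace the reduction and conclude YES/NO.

Answer: NO — after 2 steps the term is (¬x2 ∧ ((¬T ∨ ¬x0) ∧ ¬(x1 ∨ x2))) ∧ ((((x2 ∨ x0) ∨ (F ∨ x1)) ∧ F) ∨ x2), not yet normal

Reduction:
  start: (¬x2 ∧ ¬((T ∧ x0) ∨ (x1 ∨ x2))) ∧ ((((x2 ∨ x0) ∨ (F ∨ x1)) ∧ F) ∨ x2)
  [1] (¬x2 ∧ (¬(T ∧ x0) ∧ ¬(x1 ∨ x2))) ∧ ((((x2 ∨ x0) ∨ (F ∨ x1)) ∧ F) ∨ x2)
  [2] (¬x2 ∧ ((¬T ∨ ¬x0) ∧ ¬(x1 ∨ x2))) ∧ ((((x2 ∨ x0) ∨ (F ∨ x1)) ∧ F) ∨ x2)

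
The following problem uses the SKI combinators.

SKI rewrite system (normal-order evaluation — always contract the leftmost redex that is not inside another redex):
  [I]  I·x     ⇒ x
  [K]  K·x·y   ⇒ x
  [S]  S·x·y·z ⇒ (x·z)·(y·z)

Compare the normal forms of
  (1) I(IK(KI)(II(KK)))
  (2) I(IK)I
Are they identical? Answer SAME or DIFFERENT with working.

Term A:
  start: I(IK(KI)(II(KK)))
  [1] IK(KI)(II(KK))
  [2] K(KI)(II(KK))
  [3] KI

Term B:
  start: I(IK)I
  [1] IKI
  [2] KI

Answer: SAME — A ⇓ KI, B ⇓ KI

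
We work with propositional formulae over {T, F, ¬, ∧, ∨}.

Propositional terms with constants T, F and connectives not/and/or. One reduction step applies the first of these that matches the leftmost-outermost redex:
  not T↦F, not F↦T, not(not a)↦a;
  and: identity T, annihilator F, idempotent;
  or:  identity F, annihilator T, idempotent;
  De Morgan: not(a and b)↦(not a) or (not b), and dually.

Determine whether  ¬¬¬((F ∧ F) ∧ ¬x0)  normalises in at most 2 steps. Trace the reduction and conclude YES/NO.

Answer: NO — after 2 steps the term is ¬(F ∧ F) ∨ ¬¬x0, not yet normal

Derivation:
  start: ¬¬¬((F ∧ F) ∧ ¬x0)
  step 1: ¬((F ∧ F) ∧ ¬x0)
  step 2: ¬(F ∧ F) ∨ ¬¬x0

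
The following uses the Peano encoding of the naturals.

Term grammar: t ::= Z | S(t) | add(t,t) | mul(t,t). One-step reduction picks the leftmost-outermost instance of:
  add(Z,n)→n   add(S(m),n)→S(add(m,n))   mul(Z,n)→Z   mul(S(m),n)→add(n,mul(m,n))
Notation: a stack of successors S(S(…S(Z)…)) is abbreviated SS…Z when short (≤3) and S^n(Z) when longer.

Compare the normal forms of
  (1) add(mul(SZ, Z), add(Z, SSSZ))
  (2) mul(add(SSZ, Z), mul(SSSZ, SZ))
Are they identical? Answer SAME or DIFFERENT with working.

Answer: DIFFERENT — A ⇓ SSSZ, B ⇓ S^6(Z)

Derivation:
Term A:
  start: add(mul(SZ, Z), add(Z, SSSZ))
  step 1: add(add(Z, mul(Z, Z)), add(Z, SSSZ))
  step 2: add(mul(Z, Z), add(Z, SSSZ))
  step 3: add(Z, add(Z, SSSZ))
  step 4: add(Z, SSSZ)
  step 5: SSSZ

Term B:
  start: mul(add(SSZ, Z), mul(SSSZ, SZ))
  step 1: mul(S(add(SZ, Z)), mul(SSSZ, SZ))
  step 2: add(mul(SSSZ, SZ), mul(add(SZ, Z), mul(SSSZ, SZ)))
  step 3: add(add(SZ, mul(SSZ, SZ)), mul(add(SZ, Z), mul(SSSZ, SZ)))
  step 4: add(S(add(Z, mul(SSZ, SZ))), mul(add(SZ, Z), mul(SSSZ, SZ)))
  step 5: S(add(add(Z, mul(SSZ, SZ)), mul(add(SZ, Z), mul(SSSZ, SZ))))
  step 6: S(add(mul(SSZ, SZ), mul(add(SZ, Z), mul(SSSZ, SZ))))
  step 7: S(add(add(SZ, mul(SZ, SZ)), mul(add(SZ, Z), mul(SSSZ, SZ))))
  step 8: S(add(S(add(Z, mul(SZ, SZ))), mul(add(SZ, Z), mul(SSSZ, SZ))))
  step 9: S(S(add(add(Z, mul(SZ, SZ)), mul(add(SZ, Z), mul(SSSZ, SZ)))))
  step 10: S(S(add(mul(SZ, SZ), mul(add(SZ, Z), mul(SSSZ, SZ)))))
  step 11: S(S(add(add(SZ, mul(Z, SZ)), mul(add(SZ, Z), mul(SSSZ, SZ)))))
  step 12: S(S(add(S(add(Z, mul(Z, SZ))), mul(add(SZ, Z), mul(SSSZ, SZ)))))
  step 13: S(S(S(add(add(Z, mul(Z, SZ)), mul(add(SZ, Z), mul(SSSZ, SZ))))))
  step 14: S(S(S(add(mul(Z, SZ), mul(add(SZ, Z), mul(SSSZ, SZ))))))
  step 15: S(S(S(add(Z, mul(add(SZ, Z), mul(SSSZ, SZ))))))
  step 16: S(S(S(mul(add(SZ, Z), mul(SSSZ, SZ)))))
  step 17: S(S(S(mul(S(add(Z, Z)), mul(SSSZ, SZ)))))
  step 18: S(S(S(add(mul(SSSZ, SZ), mul(add(Z, Z), mul(SSSZ, SZ))))))
  step 19: S(S(S(add(add(SZ, mul(SSZ, SZ)), mul(add(Z, Z), mul(SSSZ, SZ))))))
  step 20: S(S(S(add(S(add(Z, mul(SSZ, SZ))), mul(add(Z, Z), mul(SSSZ, SZ))))))
  step 21: S(S(S(S(add(add(Z, mul(SSZ, SZ)), mul(add(Z, Z), mul(SSSZ, SZ)))))))
  step 22: S(S(S(S(add(mul(SSZ, SZ), mul(add(Z, Z), mul(SSSZ, SZ)))))))
  step 23: S(S(S(S(add(add(SZ, mul(SZ, SZ)), mul(add(Z, Z), mul(SSSZ, SZ)))))))
  step 24: S(S(S(S(add(S(add(Z, mul(SZ, SZ))), mul(add(Z, Z), mul(SSSZ, SZ)))))))
  step 25: S(S(S(S(S(add(add(Z, mul(SZ, SZ)), mul(add(Z, Z), mul(SSSZ, SZ))))))))
  step 26: S(S(S(S(S(add(mul(SZ, SZ), mul(add(Z, Z), mul(SSSZ, SZ))))))))
  step 27: S(S(S(S(S(add(add(SZ, mul(Z, SZ)), mul(add(Z, Z), mul(SSSZ, SZ))))))))
  step 28: S(S(S(S(S(add(S(add(Z, mul(Z, SZ))), mul(add(Z, Z), mul(SSSZ, SZ))))))))
  step 29: S(S(S(S(S(S(add(add(Z, mul(Z, SZ)), mul(add(Z, Z), mul(SSSZ, SZ)))))))))
  step 30: S(S(S(S(S(S(add(mul(Z, SZ), mul(add(Z, Z), mul(SSSZ, SZ)))))))))
  step 31: S(S(S(S(S(S(add(Z, mul(add(Z, Z), mul(SSSZ, SZ)))))))))
  step 32: S(S(S(S(S(S(mul(add(Z, Z), mul(SSSZ, SZ))))))))
  step 33: S(S(S(S(S(S(mul(Z, mul(SSSZ, SZ))))))))
  step 34: S^6(Z)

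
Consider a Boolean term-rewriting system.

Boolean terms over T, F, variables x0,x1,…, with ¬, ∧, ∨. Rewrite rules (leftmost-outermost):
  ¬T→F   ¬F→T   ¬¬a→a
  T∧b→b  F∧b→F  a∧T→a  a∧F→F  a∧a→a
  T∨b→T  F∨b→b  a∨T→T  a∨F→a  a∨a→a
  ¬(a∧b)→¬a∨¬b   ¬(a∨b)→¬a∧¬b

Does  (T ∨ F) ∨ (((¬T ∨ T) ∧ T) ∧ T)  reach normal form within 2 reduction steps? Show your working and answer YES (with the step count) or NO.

  start: (T ∨ F) ∨ (((¬T ∨ T) ∧ T) ∧ T)
  →1  T ∨ (((¬T ∨ T) ∧ T) ∧ T)
  →2  T

Answer: YES — reaches normal form T in 2 ≤ 2 steps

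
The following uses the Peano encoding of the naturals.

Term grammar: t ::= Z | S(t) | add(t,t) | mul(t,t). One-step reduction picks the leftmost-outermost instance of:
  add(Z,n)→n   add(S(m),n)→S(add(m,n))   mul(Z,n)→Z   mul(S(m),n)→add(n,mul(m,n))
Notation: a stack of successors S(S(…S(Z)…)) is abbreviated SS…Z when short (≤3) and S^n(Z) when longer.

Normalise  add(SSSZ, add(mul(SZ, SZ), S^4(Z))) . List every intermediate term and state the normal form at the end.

  start: add(SSSZ, add(mul(SZ, SZ), S^4(Z)))
  [1] S(add(SSZ, add(mul(SZ, SZ), S^4(Z))))
  [2] S(S(add(SZ, add(mul(SZ, SZ), S^4(Z)))))
  [3] S(S(S(add(Z, add(mul(SZ, SZ), S^4(Z))))))
  [4] S(S(S(add(mul(SZ, SZ), S^4(Z)))))
  [5] S(S(S(add(add(SZ, mul(Z, SZ)), S^4(Z)))))
  [6] S(S(S(add(S(add(Z, mul(Z, SZ))), S^4(Z)))))
  [7] S(S(S(S(add(add(Z, mul(Z, SZ)), S^4(Z))))))
  [8] S(S(S(S(add(mul(Z, SZ), S^4(Z))))))
  [9] S(S(S(S(add(Z, S^4(Z))))))
  [10] S^8(Z)

Answer: normal form = S^8(Z)  (in 10 steps)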